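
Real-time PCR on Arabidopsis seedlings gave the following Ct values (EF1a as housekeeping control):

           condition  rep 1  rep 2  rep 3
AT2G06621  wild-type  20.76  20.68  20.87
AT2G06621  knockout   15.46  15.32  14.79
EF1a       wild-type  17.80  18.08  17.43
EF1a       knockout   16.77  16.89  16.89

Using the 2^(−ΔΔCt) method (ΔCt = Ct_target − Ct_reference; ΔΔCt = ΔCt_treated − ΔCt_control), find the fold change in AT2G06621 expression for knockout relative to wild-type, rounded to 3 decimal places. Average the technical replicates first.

25.281

Mean Ct: AT2G06621 wild-type 20.770; AT2G06621 knockout 15.190; EF1a wild-type 17.770; EF1a knockout 16.850
ΔCt(wild-type) = 20.770 − 17.770 = 3.000
ΔCt(knockout) = 15.190 − 16.850 = -1.660
ΔΔCt = -1.660 − 3.000 = -4.660
Fold change = 2^(−(-4.660)) = 2^4.660 = 25.2813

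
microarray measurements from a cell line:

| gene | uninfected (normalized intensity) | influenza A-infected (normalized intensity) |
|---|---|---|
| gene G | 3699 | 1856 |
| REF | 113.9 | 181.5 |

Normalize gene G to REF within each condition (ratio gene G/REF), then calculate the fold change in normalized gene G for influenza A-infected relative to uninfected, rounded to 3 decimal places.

0.315

gene G/REF (uninfected) = 3699 / 113.9 = 32.476
gene G/REF (influenza A-infected) = 1856 / 181.5 = 10.226
Fold change = 10.226 / 32.476 = 0.3149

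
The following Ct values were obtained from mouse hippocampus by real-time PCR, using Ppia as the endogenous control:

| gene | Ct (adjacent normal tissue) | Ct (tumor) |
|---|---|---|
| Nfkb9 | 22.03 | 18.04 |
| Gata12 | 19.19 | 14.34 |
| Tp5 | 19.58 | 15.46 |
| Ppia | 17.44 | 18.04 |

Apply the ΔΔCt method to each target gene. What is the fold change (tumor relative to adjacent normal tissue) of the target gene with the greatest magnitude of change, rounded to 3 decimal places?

Nfkb9: ΔΔCt = (18.04−18.04) − (22.03−17.44) = 0.00 − 4.59 = -4.59; fold change = 2^4.59 = 24.084
Gata12: ΔΔCt = (14.34−18.04) − (19.19−17.44) = -3.70 − 1.75 = -5.45; fold change = 2^5.45 = 43.713
Tp5: ΔΔCt = (15.46−18.04) − (19.58−17.44) = -2.58 − 2.14 = -4.72; fold change = 2^4.72 = 26.355
Gata12 has the largest |ΔΔCt| = 5.45.

43.713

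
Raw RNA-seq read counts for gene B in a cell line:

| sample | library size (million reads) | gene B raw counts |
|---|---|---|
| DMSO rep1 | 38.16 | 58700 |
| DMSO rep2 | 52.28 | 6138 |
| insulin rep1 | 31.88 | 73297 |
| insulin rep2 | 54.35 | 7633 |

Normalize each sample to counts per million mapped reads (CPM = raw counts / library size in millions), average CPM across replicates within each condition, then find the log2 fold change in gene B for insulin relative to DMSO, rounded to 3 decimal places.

CPM(DMSO rep1) = 58700 / 38.16 = 1538.2600
CPM(DMSO rep2) = 6138 / 52.28 = 117.4063
CPM(insulin rep1) = 73297 / 31.88 = 2299.1531
CPM(insulin rep2) = 7633 / 54.35 = 140.4416
mean CPM(DMSO) = 827.8331; mean CPM(insulin) = 1219.7973
Fold change = 1219.7973 / 827.8331 = 1.47348
log2(1.47348) = 0.5592

0.559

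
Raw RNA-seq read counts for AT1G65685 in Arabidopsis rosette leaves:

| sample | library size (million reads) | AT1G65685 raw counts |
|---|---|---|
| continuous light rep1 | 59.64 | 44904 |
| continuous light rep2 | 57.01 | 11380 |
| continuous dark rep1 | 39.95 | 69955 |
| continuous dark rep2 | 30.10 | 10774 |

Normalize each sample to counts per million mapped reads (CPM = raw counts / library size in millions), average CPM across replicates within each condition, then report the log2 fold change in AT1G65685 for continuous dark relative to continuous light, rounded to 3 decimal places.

CPM(continuous light rep1) = 44904 / 59.64 = 752.9175
CPM(continuous light rep2) = 11380 / 57.01 = 199.6141
CPM(continuous dark rep1) = 69955 / 39.95 = 1751.0638
CPM(continuous dark rep2) = 10774 / 30.10 = 357.9402
mean CPM(continuous light) = 476.2658; mean CPM(continuous dark) = 1054.5020
Fold change = 1054.5020 / 476.2658 = 2.21410
log2(2.21410) = 1.1467

1.147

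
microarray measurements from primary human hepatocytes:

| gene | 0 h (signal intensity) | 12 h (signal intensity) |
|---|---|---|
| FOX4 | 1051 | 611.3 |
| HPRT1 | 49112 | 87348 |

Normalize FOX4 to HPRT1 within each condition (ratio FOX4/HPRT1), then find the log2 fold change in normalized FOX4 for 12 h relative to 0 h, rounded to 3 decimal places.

-1.613

FOX4/HPRT1 (0 h) = 1051 / 49112 = 0.0214
FOX4/HPRT1 (12 h) = 611.3 / 87348 = 0.0069984
Fold change = 0.0069984 / 0.0214 = 0.3270
log2(0.3270) = -1.6125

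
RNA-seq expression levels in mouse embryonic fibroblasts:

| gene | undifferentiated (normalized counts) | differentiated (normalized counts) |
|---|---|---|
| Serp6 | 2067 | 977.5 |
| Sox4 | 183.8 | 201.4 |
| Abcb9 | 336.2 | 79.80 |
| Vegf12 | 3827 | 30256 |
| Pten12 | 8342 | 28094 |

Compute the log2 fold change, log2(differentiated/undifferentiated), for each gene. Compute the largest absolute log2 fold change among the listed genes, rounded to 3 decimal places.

2.983

log2(977.5/2067) = -1.080  (Serp6)
log2(201.4/183.8) = 0.132  (Sox4)
log2(79.80/336.2) = -2.075  (Abcb9)
log2(30256/3827) = 2.983  (Vegf12)
log2(28094/8342) = 1.752  (Pten12)
The largest magnitude belongs to Vegf12.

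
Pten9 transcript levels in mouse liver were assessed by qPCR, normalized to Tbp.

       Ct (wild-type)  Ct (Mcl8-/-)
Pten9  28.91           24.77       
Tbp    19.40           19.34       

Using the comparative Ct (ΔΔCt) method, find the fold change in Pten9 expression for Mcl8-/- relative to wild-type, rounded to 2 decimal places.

ΔCt(wild-type) = 28.910 − 19.400 = 9.510
ΔCt(Mcl8-/-) = 24.770 − 19.340 = 5.430
ΔΔCt = 5.430 − 9.510 = -4.080
Fold change = 2^(−(-4.080)) = 2^4.080 = 16.912

16.91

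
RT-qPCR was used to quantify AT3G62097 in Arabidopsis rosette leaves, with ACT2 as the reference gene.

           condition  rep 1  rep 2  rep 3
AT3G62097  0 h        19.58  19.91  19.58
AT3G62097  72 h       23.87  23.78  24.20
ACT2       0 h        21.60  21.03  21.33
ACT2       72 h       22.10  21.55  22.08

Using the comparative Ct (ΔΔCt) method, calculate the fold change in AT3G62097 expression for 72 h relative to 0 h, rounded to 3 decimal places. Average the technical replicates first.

Mean Ct: AT3G62097 0 h 19.690; AT3G62097 72 h 23.950; ACT2 0 h 21.320; ACT2 72 h 21.910
ΔCt(0 h) = 19.690 − 21.320 = -1.630
ΔCt(72 h) = 23.950 − 21.910 = 2.040
ΔΔCt = 2.040 − (-1.630) = 3.670
Fold change = 2^(−3.670) = 0.0786

0.079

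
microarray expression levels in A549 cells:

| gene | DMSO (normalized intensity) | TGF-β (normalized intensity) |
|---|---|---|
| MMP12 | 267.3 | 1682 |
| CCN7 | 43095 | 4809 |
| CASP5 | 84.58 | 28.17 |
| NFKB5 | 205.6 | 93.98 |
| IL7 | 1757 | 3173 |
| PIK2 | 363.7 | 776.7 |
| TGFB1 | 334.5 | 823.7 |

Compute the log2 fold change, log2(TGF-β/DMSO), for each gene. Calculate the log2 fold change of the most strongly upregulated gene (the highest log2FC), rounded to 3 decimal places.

2.654

log2(1682/267.3) = 2.654  (MMP12)
log2(4809/43095) = -3.164  (CCN7)
log2(28.17/84.58) = -1.586  (CASP5)
log2(93.98/205.6) = -1.129  (NFKB5)
log2(3173/1757) = 0.853  (IL7)
log2(776.7/363.7) = 1.095  (PIK2)
log2(823.7/334.5) = 1.300  (TGFB1)
MMP12 is most strongly upregulated.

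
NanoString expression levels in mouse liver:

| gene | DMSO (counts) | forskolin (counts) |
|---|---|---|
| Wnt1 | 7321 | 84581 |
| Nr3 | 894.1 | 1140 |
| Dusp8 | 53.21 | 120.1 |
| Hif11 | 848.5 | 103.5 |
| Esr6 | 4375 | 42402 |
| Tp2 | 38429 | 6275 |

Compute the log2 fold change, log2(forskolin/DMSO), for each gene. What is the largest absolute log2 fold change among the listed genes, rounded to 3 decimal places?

3.530

log2(84581/7321) = 3.530  (Wnt1)
log2(1140/894.1) = 0.351  (Nr3)
log2(120.1/53.21) = 1.174  (Dusp8)
log2(103.5/848.5) = -3.035  (Hif11)
log2(42402/4375) = 3.277  (Esr6)
log2(6275/38429) = -2.615  (Tp2)
The largest magnitude belongs to Wnt1.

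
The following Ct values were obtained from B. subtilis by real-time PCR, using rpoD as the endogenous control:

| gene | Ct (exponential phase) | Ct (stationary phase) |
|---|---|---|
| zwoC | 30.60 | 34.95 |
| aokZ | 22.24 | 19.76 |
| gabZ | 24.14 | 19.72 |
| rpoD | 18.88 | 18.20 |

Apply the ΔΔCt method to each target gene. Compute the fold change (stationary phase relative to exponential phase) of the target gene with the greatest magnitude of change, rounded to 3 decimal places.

zwoC: ΔΔCt = (34.95−18.20) − (30.60−18.88) = 16.75 − 11.72 = 5.03; fold change = 2^-5.03 = 0.031
aokZ: ΔΔCt = (19.76−18.20) − (22.24−18.88) = 1.56 − 3.36 = -1.80; fold change = 2^1.80 = 3.482
gabZ: ΔΔCt = (19.72−18.20) − (24.14−18.88) = 1.52 − 5.26 = -3.74; fold change = 2^3.74 = 13.361
zwoC has the largest |ΔΔCt| = 5.03.

0.031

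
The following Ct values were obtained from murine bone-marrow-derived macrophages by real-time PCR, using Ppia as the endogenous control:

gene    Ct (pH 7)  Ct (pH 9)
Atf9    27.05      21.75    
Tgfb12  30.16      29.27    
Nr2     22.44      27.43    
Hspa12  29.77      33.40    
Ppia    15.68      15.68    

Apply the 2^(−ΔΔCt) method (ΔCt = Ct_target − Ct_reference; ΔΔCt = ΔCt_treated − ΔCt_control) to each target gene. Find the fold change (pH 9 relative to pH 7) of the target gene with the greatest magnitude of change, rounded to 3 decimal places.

Atf9: ΔΔCt = (21.75−15.68) − (27.05−15.68) = 6.07 − 11.37 = -5.30; fold change = 2^5.30 = 39.397
Tgfb12: ΔΔCt = (29.27−15.68) − (30.16−15.68) = 13.59 − 14.48 = -0.89; fold change = 2^0.89 = 1.853
Nr2: ΔΔCt = (27.43−15.68) − (22.44−15.68) = 11.75 − 6.76 = 4.99; fold change = 2^-4.99 = 0.031
Hspa12: ΔΔCt = (33.40−15.68) − (29.77−15.68) = 17.72 − 14.09 = 3.63; fold change = 2^-3.63 = 0.081
Atf9 has the largest |ΔΔCt| = 5.30.

39.397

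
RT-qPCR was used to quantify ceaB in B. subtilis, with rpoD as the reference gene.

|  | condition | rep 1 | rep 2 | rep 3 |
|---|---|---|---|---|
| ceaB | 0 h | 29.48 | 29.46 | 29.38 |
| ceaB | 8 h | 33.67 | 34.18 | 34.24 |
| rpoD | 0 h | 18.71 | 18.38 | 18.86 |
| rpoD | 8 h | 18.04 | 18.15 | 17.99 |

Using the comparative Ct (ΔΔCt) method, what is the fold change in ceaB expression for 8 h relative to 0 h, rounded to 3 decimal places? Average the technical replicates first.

0.028

Mean Ct: ceaB 0 h 29.440; ceaB 8 h 34.030; rpoD 0 h 18.650; rpoD 8 h 18.060
ΔCt(0 h) = 29.440 − 18.650 = 10.790
ΔCt(8 h) = 34.030 − 18.060 = 15.970
ΔΔCt = 15.970 − 10.790 = 5.180
Fold change = 2^(−5.180) = 0.0276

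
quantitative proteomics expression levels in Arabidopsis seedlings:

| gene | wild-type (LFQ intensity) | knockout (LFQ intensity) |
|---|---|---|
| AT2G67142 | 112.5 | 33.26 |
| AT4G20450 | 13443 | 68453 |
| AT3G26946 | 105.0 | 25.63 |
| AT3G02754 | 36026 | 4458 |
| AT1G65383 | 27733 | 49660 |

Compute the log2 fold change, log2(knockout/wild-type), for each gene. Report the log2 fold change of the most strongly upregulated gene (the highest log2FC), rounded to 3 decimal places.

log2(33.26/112.5) = -1.758  (AT2G67142)
log2(68453/13443) = 2.348  (AT4G20450)
log2(25.63/105.0) = -2.034  (AT3G26946)
log2(4458/36026) = -3.015  (AT3G02754)
log2(49660/27733) = 0.840  (AT1G65383)
AT4G20450 is most strongly upregulated.

2.348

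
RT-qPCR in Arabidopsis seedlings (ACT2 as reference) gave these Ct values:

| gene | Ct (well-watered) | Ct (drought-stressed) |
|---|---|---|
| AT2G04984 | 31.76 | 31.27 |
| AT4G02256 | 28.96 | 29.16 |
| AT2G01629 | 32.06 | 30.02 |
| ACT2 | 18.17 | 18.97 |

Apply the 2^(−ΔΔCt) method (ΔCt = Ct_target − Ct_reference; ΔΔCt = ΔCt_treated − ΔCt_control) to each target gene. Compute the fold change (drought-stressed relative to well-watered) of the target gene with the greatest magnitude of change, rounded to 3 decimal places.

AT2G04984: ΔΔCt = (31.27−18.97) − (31.76−18.17) = 12.30 − 13.59 = -1.29; fold change = 2^1.29 = 2.445
AT4G02256: ΔΔCt = (29.16−18.97) − (28.96−18.17) = 10.19 − 10.79 = -0.60; fold change = 2^0.60 = 1.516
AT2G01629: ΔΔCt = (30.02−18.97) − (32.06−18.17) = 11.05 − 13.89 = -2.84; fold change = 2^2.84 = 7.160
AT2G01629 has the largest |ΔΔCt| = 2.84.

7.160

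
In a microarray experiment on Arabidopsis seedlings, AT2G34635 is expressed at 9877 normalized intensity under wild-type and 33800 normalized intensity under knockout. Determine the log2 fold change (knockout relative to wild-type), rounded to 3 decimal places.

1.775

Fold change = 33800 / 9877 = 3.4221
log2(3.4221) = 1.7749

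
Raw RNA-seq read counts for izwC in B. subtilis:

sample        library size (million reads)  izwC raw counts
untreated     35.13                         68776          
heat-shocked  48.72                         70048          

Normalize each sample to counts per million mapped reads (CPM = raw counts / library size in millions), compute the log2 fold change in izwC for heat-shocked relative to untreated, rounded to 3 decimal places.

-0.445

CPM(untreated) = 68776 / 35.13 = 1957.7569
CPM(heat-shocked) = 70048 / 48.72 = 1437.7668
Fold change = 1437.7668 / 1957.7569 = 0.73439
log2(0.73439) = -0.4454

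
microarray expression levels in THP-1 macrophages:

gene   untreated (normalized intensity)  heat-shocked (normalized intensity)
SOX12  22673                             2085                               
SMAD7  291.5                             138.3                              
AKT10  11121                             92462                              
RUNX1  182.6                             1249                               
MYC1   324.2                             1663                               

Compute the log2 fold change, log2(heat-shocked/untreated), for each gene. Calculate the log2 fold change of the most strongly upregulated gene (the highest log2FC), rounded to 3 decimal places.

3.056

log2(2085/22673) = -3.443  (SOX12)
log2(138.3/291.5) = -1.076  (SMAD7)
log2(92462/11121) = 3.056  (AKT10)
log2(1249/182.6) = 2.774  (RUNX1)
log2(1663/324.2) = 2.359  (MYC1)
AKT10 is most strongly upregulated.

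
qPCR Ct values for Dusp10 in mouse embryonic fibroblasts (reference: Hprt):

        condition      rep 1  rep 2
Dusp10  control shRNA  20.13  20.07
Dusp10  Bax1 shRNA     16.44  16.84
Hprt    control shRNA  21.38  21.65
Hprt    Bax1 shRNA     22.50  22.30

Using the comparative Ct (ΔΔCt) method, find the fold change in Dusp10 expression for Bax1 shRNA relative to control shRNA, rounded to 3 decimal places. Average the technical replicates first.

20.322

Mean Ct: Dusp10 control shRNA 20.100; Dusp10 Bax1 shRNA 16.640; Hprt control shRNA 21.515; Hprt Bax1 shRNA 22.400
ΔCt(control shRNA) = 20.100 − 21.515 = -1.415
ΔCt(Bax1 shRNA) = 16.640 − 22.400 = -5.760
ΔΔCt = -5.760 − (-1.415) = -4.345
Fold change = 2^(−(-4.345)) = 2^4.345 = 20.3224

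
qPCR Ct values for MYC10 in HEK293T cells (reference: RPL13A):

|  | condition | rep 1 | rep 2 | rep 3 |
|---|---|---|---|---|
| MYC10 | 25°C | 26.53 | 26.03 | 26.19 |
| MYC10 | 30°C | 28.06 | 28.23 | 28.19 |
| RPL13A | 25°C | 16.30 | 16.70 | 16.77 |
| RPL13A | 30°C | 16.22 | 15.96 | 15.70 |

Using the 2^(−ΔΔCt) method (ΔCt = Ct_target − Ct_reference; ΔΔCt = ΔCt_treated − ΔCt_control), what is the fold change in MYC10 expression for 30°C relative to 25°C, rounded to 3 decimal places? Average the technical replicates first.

0.172

Mean Ct: MYC10 25°C 26.250; MYC10 30°C 28.160; RPL13A 25°C 16.590; RPL13A 30°C 15.960
ΔCt(25°C) = 26.250 − 16.590 = 9.660
ΔCt(30°C) = 28.160 − 15.960 = 12.200
ΔΔCt = 12.200 − 9.660 = 2.540
Fold change = 2^(−2.540) = 0.1719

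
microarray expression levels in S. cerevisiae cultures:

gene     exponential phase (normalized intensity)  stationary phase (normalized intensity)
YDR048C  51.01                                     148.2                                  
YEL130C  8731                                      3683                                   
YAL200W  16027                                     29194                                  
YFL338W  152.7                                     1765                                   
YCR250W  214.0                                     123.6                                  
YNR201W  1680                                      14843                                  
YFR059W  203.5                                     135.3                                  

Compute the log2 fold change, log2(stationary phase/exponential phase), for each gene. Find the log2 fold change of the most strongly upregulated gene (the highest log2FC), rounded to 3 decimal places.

log2(148.2/51.01) = 1.539  (YDR048C)
log2(3683/8731) = -1.245  (YEL130C)
log2(29194/16027) = 0.865  (YAL200W)
log2(1765/152.7) = 3.531  (YFL338W)
log2(123.6/214.0) = -0.792  (YCR250W)
log2(14843/1680) = 3.143  (YNR201W)
log2(135.3/203.5) = -0.589  (YFR059W)
YFL338W is most strongly upregulated.

3.531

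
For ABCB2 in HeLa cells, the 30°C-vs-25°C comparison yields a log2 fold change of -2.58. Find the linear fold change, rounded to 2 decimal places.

Fold change = 2^(-2.58) = 0.167
That is, ABCB2 drops to 16.7% of the 25°C level.

0.17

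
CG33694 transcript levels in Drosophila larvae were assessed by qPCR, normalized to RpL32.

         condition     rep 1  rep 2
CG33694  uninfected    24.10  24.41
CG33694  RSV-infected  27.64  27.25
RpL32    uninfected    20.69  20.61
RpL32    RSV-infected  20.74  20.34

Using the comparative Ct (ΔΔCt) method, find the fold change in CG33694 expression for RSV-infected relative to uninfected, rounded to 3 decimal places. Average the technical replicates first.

0.102

Mean Ct: CG33694 uninfected 24.255; CG33694 RSV-infected 27.445; RpL32 uninfected 20.650; RpL32 RSV-infected 20.540
ΔCt(uninfected) = 24.255 − 20.650 = 3.605
ΔCt(RSV-infected) = 27.445 − 20.540 = 6.905
ΔΔCt = 6.905 − 3.605 = 3.300
Fold change = 2^(−3.300) = 0.1015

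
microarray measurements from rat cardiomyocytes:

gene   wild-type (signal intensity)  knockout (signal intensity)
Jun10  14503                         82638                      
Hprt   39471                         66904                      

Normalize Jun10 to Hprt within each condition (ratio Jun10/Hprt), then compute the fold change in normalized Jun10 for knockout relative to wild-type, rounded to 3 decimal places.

Jun10/Hprt (wild-type) = 14503 / 39471 = 0.36743
Jun10/Hprt (knockout) = 82638 / 66904 = 1.2352
Fold change = 1.2352 / 0.36743 = 3.3616

3.362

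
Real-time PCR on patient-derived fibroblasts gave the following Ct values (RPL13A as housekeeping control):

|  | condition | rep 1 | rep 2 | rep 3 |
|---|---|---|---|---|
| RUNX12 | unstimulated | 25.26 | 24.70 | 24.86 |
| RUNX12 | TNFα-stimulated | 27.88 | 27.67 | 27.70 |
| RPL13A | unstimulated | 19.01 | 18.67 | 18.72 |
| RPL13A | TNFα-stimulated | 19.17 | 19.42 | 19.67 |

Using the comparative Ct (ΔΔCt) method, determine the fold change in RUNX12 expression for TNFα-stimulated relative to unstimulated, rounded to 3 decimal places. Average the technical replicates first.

Mean Ct: RUNX12 unstimulated 24.940; RUNX12 TNFα-stimulated 27.750; RPL13A unstimulated 18.800; RPL13A TNFα-stimulated 19.420
ΔCt(unstimulated) = 24.940 − 18.800 = 6.140
ΔCt(TNFα-stimulated) = 27.750 − 19.420 = 8.330
ΔΔCt = 8.330 − 6.140 = 2.190
Fold change = 2^(−2.190) = 0.2192

0.219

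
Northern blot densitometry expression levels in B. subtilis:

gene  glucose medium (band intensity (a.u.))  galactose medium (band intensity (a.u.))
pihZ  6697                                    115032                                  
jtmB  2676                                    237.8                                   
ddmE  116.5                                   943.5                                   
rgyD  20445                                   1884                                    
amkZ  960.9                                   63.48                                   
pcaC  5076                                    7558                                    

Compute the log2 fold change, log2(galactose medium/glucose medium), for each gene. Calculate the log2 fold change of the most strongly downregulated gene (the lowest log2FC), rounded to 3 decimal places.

-3.920

log2(115032/6697) = 4.102  (pihZ)
log2(237.8/2676) = -3.492  (jtmB)
log2(943.5/116.5) = 3.018  (ddmE)
log2(1884/20445) = -3.440  (rgyD)
log2(63.48/960.9) = -3.920  (amkZ)
log2(7558/5076) = 0.574  (pcaC)
amkZ is most strongly downregulated.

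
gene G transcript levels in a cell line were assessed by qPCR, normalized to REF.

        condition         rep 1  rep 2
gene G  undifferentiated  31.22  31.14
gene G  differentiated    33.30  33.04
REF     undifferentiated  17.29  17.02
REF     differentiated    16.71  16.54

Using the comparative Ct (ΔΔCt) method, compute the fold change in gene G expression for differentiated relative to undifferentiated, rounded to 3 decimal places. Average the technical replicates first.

Mean Ct: gene G undifferentiated 31.180; gene G differentiated 33.170; REF undifferentiated 17.155; REF differentiated 16.625
ΔCt(undifferentiated) = 31.180 − 17.155 = 14.025
ΔCt(differentiated) = 33.170 − 16.625 = 16.545
ΔΔCt = 16.545 − 14.025 = 2.520
Fold change = 2^(−2.520) = 0.1743

0.174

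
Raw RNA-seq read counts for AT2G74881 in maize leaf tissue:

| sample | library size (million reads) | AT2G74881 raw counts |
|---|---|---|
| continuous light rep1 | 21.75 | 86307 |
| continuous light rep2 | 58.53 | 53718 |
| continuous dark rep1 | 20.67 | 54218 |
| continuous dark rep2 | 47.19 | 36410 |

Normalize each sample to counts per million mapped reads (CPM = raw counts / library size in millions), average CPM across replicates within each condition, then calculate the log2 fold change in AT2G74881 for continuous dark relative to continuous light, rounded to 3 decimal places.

CPM(continuous light rep1) = 86307 / 21.75 = 3968.1379
CPM(continuous light rep2) = 53718 / 58.53 = 917.7858
CPM(continuous dark rep1) = 54218 / 20.67 = 2623.0285
CPM(continuous dark rep2) = 36410 / 47.19 = 771.5618
mean CPM(continuous light) = 2442.9618; mean CPM(continuous dark) = 1697.2952
Fold change = 1697.2952 / 2442.9618 = 0.69477
log2(0.69477) = -0.5254

-0.525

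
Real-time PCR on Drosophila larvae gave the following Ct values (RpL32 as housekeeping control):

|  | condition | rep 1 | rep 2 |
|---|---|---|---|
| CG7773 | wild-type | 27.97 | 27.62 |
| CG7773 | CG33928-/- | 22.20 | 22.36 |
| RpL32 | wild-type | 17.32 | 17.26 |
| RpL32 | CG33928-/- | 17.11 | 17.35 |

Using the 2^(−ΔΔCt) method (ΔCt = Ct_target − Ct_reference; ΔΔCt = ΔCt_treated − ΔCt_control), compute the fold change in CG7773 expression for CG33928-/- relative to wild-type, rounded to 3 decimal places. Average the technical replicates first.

43.865

Mean Ct: CG7773 wild-type 27.795; CG7773 CG33928-/- 22.280; RpL32 wild-type 17.290; RpL32 CG33928-/- 17.230
ΔCt(wild-type) = 27.795 − 17.290 = 10.505
ΔCt(CG33928-/-) = 22.280 − 17.230 = 5.050
ΔΔCt = 5.050 − 10.505 = -5.455
Fold change = 2^(−(-5.455)) = 2^5.455 = 43.8650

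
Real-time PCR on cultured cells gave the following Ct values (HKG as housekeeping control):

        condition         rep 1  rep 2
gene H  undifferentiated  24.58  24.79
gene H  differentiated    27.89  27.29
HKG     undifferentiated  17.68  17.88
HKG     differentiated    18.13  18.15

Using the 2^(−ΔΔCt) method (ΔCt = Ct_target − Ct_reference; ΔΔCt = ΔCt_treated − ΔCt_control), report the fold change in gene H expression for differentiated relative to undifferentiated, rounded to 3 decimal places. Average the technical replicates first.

Mean Ct: gene H undifferentiated 24.685; gene H differentiated 27.590; HKG undifferentiated 17.780; HKG differentiated 18.140
ΔCt(undifferentiated) = 24.685 − 17.780 = 6.905
ΔCt(differentiated) = 27.590 − 18.140 = 9.450
ΔΔCt = 9.450 − 6.905 = 2.545
Fold change = 2^(−2.545) = 0.1713

0.171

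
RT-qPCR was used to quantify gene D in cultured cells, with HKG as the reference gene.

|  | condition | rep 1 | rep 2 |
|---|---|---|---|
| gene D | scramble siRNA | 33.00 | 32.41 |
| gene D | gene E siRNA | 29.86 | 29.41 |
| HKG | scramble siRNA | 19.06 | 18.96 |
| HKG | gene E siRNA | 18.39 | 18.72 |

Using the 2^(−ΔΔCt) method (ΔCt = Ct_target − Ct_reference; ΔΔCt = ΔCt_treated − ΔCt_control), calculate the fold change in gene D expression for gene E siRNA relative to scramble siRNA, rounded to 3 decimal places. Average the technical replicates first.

6.126

Mean Ct: gene D scramble siRNA 32.705; gene D gene E siRNA 29.635; HKG scramble siRNA 19.010; HKG gene E siRNA 18.555
ΔCt(scramble siRNA) = 32.705 − 19.010 = 13.695
ΔCt(gene E siRNA) = 29.635 − 18.555 = 11.080
ΔΔCt = 11.080 − 13.695 = -2.615
Fold change = 2^(−(-2.615)) = 2^2.615 = 6.1262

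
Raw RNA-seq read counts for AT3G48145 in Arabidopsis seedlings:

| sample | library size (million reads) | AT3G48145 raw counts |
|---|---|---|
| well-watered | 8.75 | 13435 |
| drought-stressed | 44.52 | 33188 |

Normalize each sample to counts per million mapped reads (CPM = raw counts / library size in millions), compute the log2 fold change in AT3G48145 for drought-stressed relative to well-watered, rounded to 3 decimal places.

CPM(well-watered) = 13435 / 8.75 = 1535.4286
CPM(drought-stressed) = 33188 / 44.52 = 745.4627
Fold change = 745.4627 / 1535.4286 = 0.48551
log2(0.48551) = -1.0424

-1.042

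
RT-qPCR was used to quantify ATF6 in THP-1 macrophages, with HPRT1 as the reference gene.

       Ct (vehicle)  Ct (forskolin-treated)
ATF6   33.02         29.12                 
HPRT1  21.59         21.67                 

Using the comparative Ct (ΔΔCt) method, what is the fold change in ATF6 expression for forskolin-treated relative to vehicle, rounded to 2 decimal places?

ΔCt(vehicle) = 33.020 − 21.590 = 11.430
ΔCt(forskolin-treated) = 29.120 − 21.670 = 7.450
ΔΔCt = 7.450 − 11.430 = -3.980
Fold change = 2^(−(-3.980)) = 2^3.980 = 15.780

15.78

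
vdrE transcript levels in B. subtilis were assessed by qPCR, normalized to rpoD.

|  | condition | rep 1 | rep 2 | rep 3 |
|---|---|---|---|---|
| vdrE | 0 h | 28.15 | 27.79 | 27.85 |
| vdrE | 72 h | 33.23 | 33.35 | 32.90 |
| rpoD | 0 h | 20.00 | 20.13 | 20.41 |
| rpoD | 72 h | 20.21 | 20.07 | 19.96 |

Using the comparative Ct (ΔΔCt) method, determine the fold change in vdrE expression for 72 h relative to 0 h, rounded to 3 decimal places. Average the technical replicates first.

Mean Ct: vdrE 0 h 27.930; vdrE 72 h 33.160; rpoD 0 h 20.180; rpoD 72 h 20.080
ΔCt(0 h) = 27.930 − 20.180 = 7.750
ΔCt(72 h) = 33.160 − 20.080 = 13.080
ΔΔCt = 13.080 − 7.750 = 5.330
Fold change = 2^(−5.330) = 0.0249

0.025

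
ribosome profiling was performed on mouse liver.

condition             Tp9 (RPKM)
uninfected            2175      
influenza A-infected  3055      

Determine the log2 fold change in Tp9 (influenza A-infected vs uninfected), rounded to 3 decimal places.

0.490

Fold change = 3055 / 2175 = 1.4046
log2(1.4046) = 0.4902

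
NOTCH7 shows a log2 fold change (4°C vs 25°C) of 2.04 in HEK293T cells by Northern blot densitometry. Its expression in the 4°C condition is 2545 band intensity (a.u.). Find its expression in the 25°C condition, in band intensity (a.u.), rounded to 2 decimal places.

618.85

Fold change = 2^(2.04) = 4.1125
25°C expression = 2545 / 4.1125 = 618.85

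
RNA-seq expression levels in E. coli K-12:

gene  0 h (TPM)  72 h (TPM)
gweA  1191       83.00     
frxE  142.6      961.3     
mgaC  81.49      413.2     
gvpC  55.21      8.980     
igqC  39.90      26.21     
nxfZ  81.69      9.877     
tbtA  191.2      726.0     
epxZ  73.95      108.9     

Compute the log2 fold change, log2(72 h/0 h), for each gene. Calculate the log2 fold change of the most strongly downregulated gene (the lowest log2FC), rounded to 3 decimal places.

-3.843

log2(83.00/1191) = -3.843  (gweA)
log2(961.3/142.6) = 2.753  (frxE)
log2(413.2/81.49) = 2.342  (mgaC)
log2(8.980/55.21) = -2.620  (gvpC)
log2(26.21/39.90) = -0.606  (igqC)
log2(9.877/81.69) = -3.048  (nxfZ)
log2(726.0/191.2) = 1.925  (tbtA)
log2(108.9/73.95) = 0.558  (epxZ)
gweA is most strongly downregulated.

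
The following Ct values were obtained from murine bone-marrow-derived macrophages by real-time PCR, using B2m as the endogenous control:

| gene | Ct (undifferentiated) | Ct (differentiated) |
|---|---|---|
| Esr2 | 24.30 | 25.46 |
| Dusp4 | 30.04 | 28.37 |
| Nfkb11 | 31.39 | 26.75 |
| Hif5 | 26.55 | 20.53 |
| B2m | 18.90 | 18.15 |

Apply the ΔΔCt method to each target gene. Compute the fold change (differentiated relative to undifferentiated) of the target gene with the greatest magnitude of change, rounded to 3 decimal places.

38.586

Esr2: ΔΔCt = (25.46−18.15) − (24.30−18.90) = 7.31 − 5.40 = 1.91; fold change = 2^-1.91 = 0.266
Dusp4: ΔΔCt = (28.37−18.15) − (30.04−18.90) = 10.22 − 11.14 = -0.92; fold change = 2^0.92 = 1.892
Nfkb11: ΔΔCt = (26.75−18.15) − (31.39−18.90) = 8.60 − 12.49 = -3.89; fold change = 2^3.89 = 14.825
Hif5: ΔΔCt = (20.53−18.15) − (26.55−18.90) = 2.38 − 7.65 = -5.27; fold change = 2^5.27 = 38.586
Hif5 has the largest |ΔΔCt| = 5.27.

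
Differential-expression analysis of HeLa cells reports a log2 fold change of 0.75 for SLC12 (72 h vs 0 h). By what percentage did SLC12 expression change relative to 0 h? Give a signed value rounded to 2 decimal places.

68.18%

Fold change = 2^(0.75) = 1.6818
Percent change = (FC − 1) × 100% = (1.6818 − 1) × 100 = 68.18%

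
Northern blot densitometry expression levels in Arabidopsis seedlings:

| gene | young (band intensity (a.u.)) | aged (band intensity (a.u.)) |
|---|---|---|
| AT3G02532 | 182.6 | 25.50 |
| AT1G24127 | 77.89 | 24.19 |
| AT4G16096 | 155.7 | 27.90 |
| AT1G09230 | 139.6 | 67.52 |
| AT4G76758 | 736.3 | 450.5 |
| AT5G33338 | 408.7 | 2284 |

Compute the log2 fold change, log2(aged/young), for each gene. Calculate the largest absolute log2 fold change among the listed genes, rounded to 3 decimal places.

2.840

log2(25.50/182.6) = -2.840  (AT3G02532)
log2(24.19/77.89) = -1.687  (AT1G24127)
log2(27.90/155.7) = -2.480  (AT4G16096)
log2(67.52/139.6) = -1.048  (AT1G09230)
log2(450.5/736.3) = -0.709  (AT4G76758)
log2(2284/408.7) = 2.482  (AT5G33338)
The largest magnitude belongs to AT3G02532.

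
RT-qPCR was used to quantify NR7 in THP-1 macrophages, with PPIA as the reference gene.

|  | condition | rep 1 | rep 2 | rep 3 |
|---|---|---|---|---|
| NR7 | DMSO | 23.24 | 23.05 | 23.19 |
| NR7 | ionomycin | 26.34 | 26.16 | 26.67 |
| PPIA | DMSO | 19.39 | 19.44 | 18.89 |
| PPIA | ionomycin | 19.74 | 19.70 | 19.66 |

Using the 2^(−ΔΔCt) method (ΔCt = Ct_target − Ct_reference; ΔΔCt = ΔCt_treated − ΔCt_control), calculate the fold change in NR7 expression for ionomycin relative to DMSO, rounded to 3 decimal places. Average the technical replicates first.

0.147

Mean Ct: NR7 DMSO 23.160; NR7 ionomycin 26.390; PPIA DMSO 19.240; PPIA ionomycin 19.700
ΔCt(DMSO) = 23.160 − 19.240 = 3.920
ΔCt(ionomycin) = 26.390 − 19.700 = 6.690
ΔΔCt = 6.690 − 3.920 = 2.770
Fold change = 2^(−2.770) = 0.1466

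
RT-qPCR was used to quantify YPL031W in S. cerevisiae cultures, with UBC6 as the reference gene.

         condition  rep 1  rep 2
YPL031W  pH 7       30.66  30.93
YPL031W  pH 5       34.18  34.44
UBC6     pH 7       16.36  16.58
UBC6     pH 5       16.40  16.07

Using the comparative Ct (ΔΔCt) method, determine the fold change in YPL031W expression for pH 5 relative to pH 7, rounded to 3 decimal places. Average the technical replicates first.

0.074

Mean Ct: YPL031W pH 7 30.795; YPL031W pH 5 34.310; UBC6 pH 7 16.470; UBC6 pH 5 16.235
ΔCt(pH 7) = 30.795 − 16.470 = 14.325
ΔCt(pH 5) = 34.310 − 16.235 = 18.075
ΔΔCt = 18.075 − 14.325 = 3.750
Fold change = 2^(−3.750) = 0.0743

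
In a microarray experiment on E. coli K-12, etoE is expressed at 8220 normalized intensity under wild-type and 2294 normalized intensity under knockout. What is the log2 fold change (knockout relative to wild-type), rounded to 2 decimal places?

Fold change = 2294 / 8220 = 0.2791
log2(0.2791) = -1.841

-1.84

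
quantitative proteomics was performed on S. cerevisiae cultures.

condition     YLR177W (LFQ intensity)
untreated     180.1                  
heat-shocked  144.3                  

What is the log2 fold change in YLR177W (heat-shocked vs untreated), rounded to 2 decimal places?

Fold change = 144.3 / 180.1 = 0.8012
log2(0.8012) = -0.320

-0.32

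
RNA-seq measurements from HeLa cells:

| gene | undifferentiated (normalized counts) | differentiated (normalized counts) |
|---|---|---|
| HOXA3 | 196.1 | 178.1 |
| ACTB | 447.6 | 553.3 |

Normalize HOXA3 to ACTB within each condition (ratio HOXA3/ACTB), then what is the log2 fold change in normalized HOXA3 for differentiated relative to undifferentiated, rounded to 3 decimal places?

HOXA3/ACTB (undifferentiated) = 196.1 / 447.6 = 0.43811
HOXA3/ACTB (differentiated) = 178.1 / 553.3 = 0.32189
Fold change = 0.32189 / 0.43811 = 0.7347
log2(0.7347) = -0.4448

-0.445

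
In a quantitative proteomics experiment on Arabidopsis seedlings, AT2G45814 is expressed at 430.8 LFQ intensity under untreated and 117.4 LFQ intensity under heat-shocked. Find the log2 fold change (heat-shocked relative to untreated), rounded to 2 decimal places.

-1.88

Fold change = 117.4 / 430.8 = 0.2725
log2(0.2725) = -1.876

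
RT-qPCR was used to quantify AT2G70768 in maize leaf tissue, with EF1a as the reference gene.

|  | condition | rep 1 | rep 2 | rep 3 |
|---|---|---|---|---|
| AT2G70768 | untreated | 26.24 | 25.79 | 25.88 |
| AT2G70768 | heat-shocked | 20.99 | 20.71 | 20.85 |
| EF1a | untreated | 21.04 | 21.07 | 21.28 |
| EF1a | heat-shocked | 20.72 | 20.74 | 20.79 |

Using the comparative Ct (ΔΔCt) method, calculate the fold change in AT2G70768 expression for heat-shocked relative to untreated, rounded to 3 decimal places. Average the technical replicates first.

Mean Ct: AT2G70768 untreated 25.970; AT2G70768 heat-shocked 20.850; EF1a untreated 21.130; EF1a heat-shocked 20.750
ΔCt(untreated) = 25.970 − 21.130 = 4.840
ΔCt(heat-shocked) = 20.850 − 20.750 = 0.100
ΔΔCt = 0.100 − 4.840 = -4.740
Fold change = 2^(−(-4.740)) = 2^4.740 = 26.7228

26.723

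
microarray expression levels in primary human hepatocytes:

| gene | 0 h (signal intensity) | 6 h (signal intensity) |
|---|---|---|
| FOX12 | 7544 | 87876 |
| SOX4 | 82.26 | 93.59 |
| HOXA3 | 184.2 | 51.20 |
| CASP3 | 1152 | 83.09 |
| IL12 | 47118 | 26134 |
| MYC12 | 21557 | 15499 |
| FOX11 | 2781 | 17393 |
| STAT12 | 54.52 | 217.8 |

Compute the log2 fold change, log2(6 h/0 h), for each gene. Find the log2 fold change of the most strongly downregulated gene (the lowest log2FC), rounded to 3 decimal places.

-3.793

log2(87876/7544) = 3.542  (FOX12)
log2(93.59/82.26) = 0.186  (SOX4)
log2(51.20/184.2) = -1.847  (HOXA3)
log2(83.09/1152) = -3.793  (CASP3)
log2(26134/47118) = -0.850  (IL12)
log2(15499/21557) = -0.476  (MYC12)
log2(17393/2781) = 2.645  (FOX11)
log2(217.8/54.52) = 1.998  (STAT12)
CASP3 is most strongly downregulated.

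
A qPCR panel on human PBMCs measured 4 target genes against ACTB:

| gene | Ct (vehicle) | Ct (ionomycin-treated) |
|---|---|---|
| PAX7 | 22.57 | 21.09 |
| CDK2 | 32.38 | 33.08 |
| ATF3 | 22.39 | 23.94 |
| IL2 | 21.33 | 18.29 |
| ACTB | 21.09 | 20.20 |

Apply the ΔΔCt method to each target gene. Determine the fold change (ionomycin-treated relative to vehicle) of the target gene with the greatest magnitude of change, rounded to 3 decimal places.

PAX7: ΔΔCt = (21.09−20.20) − (22.57−21.09) = 0.89 − 1.48 = -0.59; fold change = 2^0.59 = 1.505
CDK2: ΔΔCt = (33.08−20.20) − (32.38−21.09) = 12.88 − 11.29 = 1.59; fold change = 2^-1.59 = 0.332
ATF3: ΔΔCt = (23.94−20.20) − (22.39−21.09) = 3.74 − 1.30 = 2.44; fold change = 2^-2.44 = 0.184
IL2: ΔΔCt = (18.29−20.20) − (21.33−21.09) = -1.91 − 0.24 = -2.15; fold change = 2^2.15 = 4.438
ATF3 has the largest |ΔΔCt| = 2.44.

0.184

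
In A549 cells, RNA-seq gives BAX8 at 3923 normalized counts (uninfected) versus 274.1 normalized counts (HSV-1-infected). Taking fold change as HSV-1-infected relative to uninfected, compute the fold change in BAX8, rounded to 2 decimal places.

Fold change = 274.1 / 3923 = 0.070
BAX8 is downregulated.

0.07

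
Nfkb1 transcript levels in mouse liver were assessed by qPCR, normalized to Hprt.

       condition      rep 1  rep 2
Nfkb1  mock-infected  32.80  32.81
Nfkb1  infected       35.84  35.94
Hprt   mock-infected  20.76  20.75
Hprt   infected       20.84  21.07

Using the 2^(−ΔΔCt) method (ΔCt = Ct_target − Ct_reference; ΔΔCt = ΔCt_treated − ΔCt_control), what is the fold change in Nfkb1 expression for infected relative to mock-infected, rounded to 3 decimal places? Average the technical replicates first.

Mean Ct: Nfkb1 mock-infected 32.805; Nfkb1 infected 35.890; Hprt mock-infected 20.755; Hprt infected 20.955
ΔCt(mock-infected) = 32.805 − 20.755 = 12.050
ΔCt(infected) = 35.890 − 20.955 = 14.935
ΔΔCt = 14.935 − 12.050 = 2.885
Fold change = 2^(−2.885) = 0.1354

0.135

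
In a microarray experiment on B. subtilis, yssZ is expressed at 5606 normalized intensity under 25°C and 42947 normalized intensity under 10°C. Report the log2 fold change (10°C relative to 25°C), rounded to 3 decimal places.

2.938

Fold change = 42947 / 5606 = 7.6609
log2(7.6609) = 2.9375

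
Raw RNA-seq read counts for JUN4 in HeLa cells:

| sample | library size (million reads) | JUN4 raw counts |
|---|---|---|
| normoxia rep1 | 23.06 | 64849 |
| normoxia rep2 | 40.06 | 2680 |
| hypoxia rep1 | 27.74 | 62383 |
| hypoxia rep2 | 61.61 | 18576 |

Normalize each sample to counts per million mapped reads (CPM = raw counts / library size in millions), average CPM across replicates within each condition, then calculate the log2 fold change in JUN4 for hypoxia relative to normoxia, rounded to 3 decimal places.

CPM(normoxia rep1) = 64849 / 23.06 = 2812.1856
CPM(normoxia rep2) = 2680 / 40.06 = 66.8997
CPM(hypoxia rep1) = 62383 / 27.74 = 2248.8464
CPM(hypoxia rep2) = 18576 / 61.61 = 301.5095
mean CPM(normoxia) = 1439.5426; mean CPM(hypoxia) = 1275.1780
Fold change = 1275.1780 / 1439.5426 = 0.88582
log2(0.88582) = -0.1749

-0.175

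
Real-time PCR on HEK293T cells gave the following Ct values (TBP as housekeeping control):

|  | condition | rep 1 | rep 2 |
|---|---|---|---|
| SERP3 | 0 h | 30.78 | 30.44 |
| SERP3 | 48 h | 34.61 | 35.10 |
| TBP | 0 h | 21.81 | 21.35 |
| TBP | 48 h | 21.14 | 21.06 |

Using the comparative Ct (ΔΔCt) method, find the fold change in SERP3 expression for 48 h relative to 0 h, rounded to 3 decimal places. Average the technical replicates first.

Mean Ct: SERP3 0 h 30.610; SERP3 48 h 34.855; TBP 0 h 21.580; TBP 48 h 21.100
ΔCt(0 h) = 30.610 − 21.580 = 9.030
ΔCt(48 h) = 34.855 − 21.100 = 13.755
ΔΔCt = 13.755 − 9.030 = 4.725
Fold change = 2^(−4.725) = 0.0378

0.038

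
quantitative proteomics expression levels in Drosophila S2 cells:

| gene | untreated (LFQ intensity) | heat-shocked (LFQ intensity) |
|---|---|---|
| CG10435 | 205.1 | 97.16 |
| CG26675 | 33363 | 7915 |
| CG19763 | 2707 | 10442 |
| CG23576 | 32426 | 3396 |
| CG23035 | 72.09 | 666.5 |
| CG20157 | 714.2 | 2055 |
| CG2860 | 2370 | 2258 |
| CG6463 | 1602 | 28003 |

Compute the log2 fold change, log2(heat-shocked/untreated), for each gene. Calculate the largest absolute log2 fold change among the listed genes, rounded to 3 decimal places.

4.128

log2(97.16/205.1) = -1.078  (CG10435)
log2(7915/33363) = -2.076  (CG26675)
log2(10442/2707) = 1.948  (CG19763)
log2(3396/32426) = -3.255  (CG23576)
log2(666.5/72.09) = 3.209  (CG23035)
log2(2055/714.2) = 1.525  (CG20157)
log2(2258/2370) = -0.070  (CG2860)
log2(28003/1602) = 4.128  (CG6463)
The largest magnitude belongs to CG6463.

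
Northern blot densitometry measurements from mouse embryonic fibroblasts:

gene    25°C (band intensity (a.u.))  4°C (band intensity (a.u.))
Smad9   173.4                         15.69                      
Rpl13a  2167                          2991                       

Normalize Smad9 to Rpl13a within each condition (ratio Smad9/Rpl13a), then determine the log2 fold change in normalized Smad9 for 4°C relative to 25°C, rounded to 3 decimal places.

Smad9/Rpl13a (25°C) = 173.4 / 2167 = 0.080018
Smad9/Rpl13a (4°C) = 15.69 / 2991 = 0.0052457
Fold change = 0.0052457 / 0.080018 = 0.0656
log2(0.0656) = -3.9311

-3.931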